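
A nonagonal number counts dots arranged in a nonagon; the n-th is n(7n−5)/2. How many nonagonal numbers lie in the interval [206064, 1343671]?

The n-th nonagonal number is n(7n−5)/2.
Smallest index with value ≥ 206064: n = 243 (giving 206064).
Largest index with value ≤ 1343671: n = 619 (giving 1339516).
Indices 243 through 619: 377 terms.

377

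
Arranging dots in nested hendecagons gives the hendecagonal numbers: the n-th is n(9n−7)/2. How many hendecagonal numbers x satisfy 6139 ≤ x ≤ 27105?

41

The n-th hendecagonal number is n(9n−7)/2.
Smallest index with value ≥ 6139: n = 38 (giving 6365).
Largest index with value ≤ 27105: n = 78 (giving 27105).
Indices 38 through 78: 41 terms.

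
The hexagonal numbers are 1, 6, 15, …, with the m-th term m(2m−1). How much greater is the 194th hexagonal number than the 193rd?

Consecutive hexagonal numbers differ by 4n − 3: here 4·194 − 3 = 773.

773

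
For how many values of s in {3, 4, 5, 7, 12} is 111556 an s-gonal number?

1

s = 3: P(3, 471) = 111156 and P(3, 472) = 111628; 111556 is not s-gonal.
s = 4: P(4, 334) = 111556. ✓
s = 5: P(5, 272) = 110840 and P(5, 273) = 111657; 111556 is not s-gonal.
s = 7: P(7, 211) = 110986 and P(7, 212) = 112042; 111556 is not s-gonal.
s = 12: P(12, 149) = 110409 and P(12, 150) = 111900; 111556 is not s-gonal.
Hits: s ∈ {4} → 1.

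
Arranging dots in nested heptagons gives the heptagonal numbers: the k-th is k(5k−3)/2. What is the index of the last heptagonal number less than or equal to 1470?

Solve n(5n−3)/2 ≤ 1470 for integer n.
n = 24 gives 1404 ≤ 1470, while n = 25 gives 1525 > 1470; so the answer is index 24.

24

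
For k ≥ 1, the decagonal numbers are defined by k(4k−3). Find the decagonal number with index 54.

The 54th decagonal number is n(4n−3) with n = 54.
54·(4·54 − 3) = 54·213 = 11502.

11502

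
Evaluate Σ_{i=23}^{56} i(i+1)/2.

Σ i(i+1)/2 = (Σi² + Σi) / 2 over i = 23..56.
Σi = 1596 − 253 = 1343 and Σi² = 60116 − 3795 = 56321.
(1·56321 + 1·1343) / 2 = 57664/2 = 28832.

28832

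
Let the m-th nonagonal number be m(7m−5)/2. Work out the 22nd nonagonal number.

1639

The 22nd nonagonal number is n(7n−5)/2 with n = 22.
22·(7·22 − 5)/2 = 22·149/2 = 1639.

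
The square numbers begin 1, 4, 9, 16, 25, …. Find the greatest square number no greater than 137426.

136900

Solve n² ≤ 137426 for integer n.
n = 370 gives 136900 ≤ 137426, while n = 371 gives 137641 > 137426; so the answer is 136900.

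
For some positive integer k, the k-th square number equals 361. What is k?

We need n² = 361, so n = √361 = 19.

19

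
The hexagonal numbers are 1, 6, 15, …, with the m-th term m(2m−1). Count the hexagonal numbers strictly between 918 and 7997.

42

The n-th hexagonal number is n(2n−1).
Smallest index with value > 918: n = 22 (giving 946).
Largest index with value < 7997: n = 63 (giving 7875).
Indices 22 through 63: 42 terms.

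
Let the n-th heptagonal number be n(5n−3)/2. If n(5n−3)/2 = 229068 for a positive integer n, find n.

303

Set n(5n−3)/2 = 229068, giving 5n² − 3n − 458136 = 0.
The discriminant is 9 + 40·229068 = 9162729, and √9162729 = 3027.
So n = (3 + 3027) / 10 = 3030/10 = 303.
Check: 303·(5·303 − 3)/2 = 229068. ✓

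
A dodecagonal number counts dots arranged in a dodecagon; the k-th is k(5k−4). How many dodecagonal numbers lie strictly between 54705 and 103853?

The n-th dodecagonal number is n(5n−4).
Smallest index with value > 54705: n = 106 (giving 55756).
Largest index with value < 103853: n = 144 (giving 103104).
Indices 106 through 144: 39 terms.

39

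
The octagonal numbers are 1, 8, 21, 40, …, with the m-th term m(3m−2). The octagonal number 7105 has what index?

Set n(3n−2) = 7105, giving 3n² − 2n − 7105 = 0.
So n = (2 + 292) / 6 = 294/6 = 49.

49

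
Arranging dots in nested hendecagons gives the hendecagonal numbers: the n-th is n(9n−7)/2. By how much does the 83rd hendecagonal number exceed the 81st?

1469

83·(9·83 − 7)/2 = 30710 and 81·(9·81 − 7)/2 = 29241.
Difference: 30710 − 29241 = 1469.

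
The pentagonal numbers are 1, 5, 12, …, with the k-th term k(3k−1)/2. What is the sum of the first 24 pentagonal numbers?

Σ i(3i−1)/2 = (3Σi² − Σi) / 2 over i = 1..24.
Σi = 300 and Σi² = 4900.
(3·4900 − 1·300) / 2 = 14400/2 = 7200.

7200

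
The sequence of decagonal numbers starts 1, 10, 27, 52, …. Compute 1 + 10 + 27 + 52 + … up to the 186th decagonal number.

8596951

Σ i(4i−3) = 4Σi² − 3Σi over i = 1..186.
Σi = 17391 and Σi² = 2162281.
4·2162281 − 3·17391 = 8596951.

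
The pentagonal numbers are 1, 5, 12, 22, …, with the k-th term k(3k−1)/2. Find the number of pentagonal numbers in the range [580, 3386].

28

The n-th pentagonal number is n(3n−1)/2.
Smallest index with value ≥ 580: n = 20 (giving 590).
Largest index with value ≤ 3386: n = 47 (giving 3290).
Indices 20 through 47: 28 terms.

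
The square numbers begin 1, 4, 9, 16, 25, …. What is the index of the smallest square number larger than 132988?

Solve n² > 132988 for integer n.
The largest n with value ≤ 132988 is 364 (since 132496 ≤ 132988 < 133225), so the first above is n = 365, value 133225.

365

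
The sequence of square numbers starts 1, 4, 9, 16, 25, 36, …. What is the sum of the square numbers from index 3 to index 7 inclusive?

135

Σ_{i=3}^{7} i² = 140 − 5 = 135.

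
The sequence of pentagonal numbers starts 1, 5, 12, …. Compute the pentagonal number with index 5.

35

The 5th pentagonal number is n(3n−1)/2 with n = 5.
5·(3·5 − 1)/2 = 5·14/2 = 5·7 = 35.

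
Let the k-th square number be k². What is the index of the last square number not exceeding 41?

6

Solve n² ≤ 41 for integer n.
n = 6 gives 36 ≤ 41, while n = 7 gives 49 > 41; so the answer is index 6.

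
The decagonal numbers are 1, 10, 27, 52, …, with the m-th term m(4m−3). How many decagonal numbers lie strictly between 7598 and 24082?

The n-th decagonal number is n(4n−3).
Smallest index with value > 7598: n = 44 (giving 7612).
Largest index with value < 24082: n = 77 (giving 23485).
Indices 44 through 77: 34 terms.

34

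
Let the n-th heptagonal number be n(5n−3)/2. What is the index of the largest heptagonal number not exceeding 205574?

287

Solve n(5n−3)/2 ≤ 205574 for integer n.
n = 287 gives 205492 ≤ 205574, while n = 288 gives 206928 > 205574; so the answer is index 287.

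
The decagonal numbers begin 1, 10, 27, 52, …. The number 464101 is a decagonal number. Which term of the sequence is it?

Set n(4n−3) = 464101, giving 4n² − 3n − 464101 = 0.
The discriminant is 9 + 16·464101 = 7425625, and √7425625 = 2725.
So n = (3 + 2725) / 8 = 2728/8 = 341.

341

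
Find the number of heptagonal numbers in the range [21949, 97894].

The n-th heptagonal number is n(5n−3)/2.
Smallest index with value ≥ 21949: n = 94 (giving 21949).
Largest index with value ≤ 97894: n = 198 (giving 97713).
Indices 94 through 198: 105 terms.

105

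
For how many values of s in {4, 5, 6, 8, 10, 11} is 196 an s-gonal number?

s = 4: P(4, 14) = 196. ✓
s = 5: P(5, 11) = 176 and P(5, 12) = 210; 196 is not s-gonal.
s = 6: P(6, 10) = 190 and P(6, 11) = 231; 196 is not s-gonal.
s = 8: P(8, 8) = 176 and P(8, 9) = 225; 196 is not s-gonal.
s = 10: P(10, 7) = 175 and P(10, 8) = 232; 196 is not s-gonal.
s = 11: P(11, 7) = 196. ✓
Hits: s ∈ {4, 11} → 2.

2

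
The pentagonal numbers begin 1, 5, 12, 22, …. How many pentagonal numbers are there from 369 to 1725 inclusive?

The n-th pentagonal number is n(3n−1)/2.
Smallest index with value ≥ 369: n = 16 (giving 376).
Largest index with value ≤ 1725: n = 34 (giving 1717).
Indices 16 through 34: 19 terms.

19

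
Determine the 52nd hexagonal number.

5356

52·(2·52 − 1) = 52·103 = 5356.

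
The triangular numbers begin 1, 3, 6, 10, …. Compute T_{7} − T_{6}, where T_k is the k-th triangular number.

Consecutive triangular numbers differ by n: T_{7} − T_{6} = 7.

7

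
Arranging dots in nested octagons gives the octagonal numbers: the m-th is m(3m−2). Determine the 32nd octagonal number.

The 32nd octagonal number is n(3n−2) with n = 32.
32·(3·32 − 2) = 32·94 = 3008.

3008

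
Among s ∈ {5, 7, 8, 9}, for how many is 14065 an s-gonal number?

s = 5: P(5, 97) = 14065. ✓
s = 7: P(7, 75) = 13950 and P(7, 76) = 14326; 14065 is not s-gonal.
s = 8: P(8, 68) = 13736 and P(8, 69) = 14145; 14065 is not s-gonal.
s = 9: P(9, 63) = 13734 and P(9, 64) = 14176; 14065 is not s-gonal.
Hits: s ∈ {5} → 1.

1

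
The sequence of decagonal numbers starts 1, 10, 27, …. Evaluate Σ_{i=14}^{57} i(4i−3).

Σ i(4i−3) = 4Σi² − 3Σi over i = 14..57.
Σi = 1653 − 91 = 1562 and Σi² = 63365 − 819 = 62546.
4·62546 − 3·1562 = 245498.

245498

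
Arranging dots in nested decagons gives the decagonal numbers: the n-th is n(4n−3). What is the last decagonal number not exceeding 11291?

11077

Solve n(4n−3) ≤ 11291 for integer n.
n = 53 gives 11077 ≤ 11291, while n = 54 gives 11502 > 11291; so the answer is 11077.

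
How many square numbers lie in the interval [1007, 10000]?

The n-th square number is n².
Smallest index with value ≥ 1007: n = 32 (giving 1024).
Largest index with value ≤ 10000: n = 100 (giving 10000).
Indices 32 through 100: 69 terms.

69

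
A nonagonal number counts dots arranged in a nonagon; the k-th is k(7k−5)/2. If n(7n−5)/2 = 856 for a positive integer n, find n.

Set n(7n−5)/2 = 856, giving 7n² − 5n − 1712 = 0.
The discriminant is 25 + 56·856 = 47961, and √47961 = 219.
So n = (5 + 219) / 14 = 224/14 = 16.

16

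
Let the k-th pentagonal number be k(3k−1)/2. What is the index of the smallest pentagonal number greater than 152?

Solve n(3n−1)/2 > 152 for integer n.
The largest n with value ≤ 152 is 10 (since 145 ≤ 152 < 176), so the first above is n = 11, value 176.

11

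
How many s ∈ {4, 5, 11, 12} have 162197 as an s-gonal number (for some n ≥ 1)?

1

s = 4: P(4, 402) = 161604 and P(4, 403) = 162409; 162197 is not s-gonal.
s = 5: P(5, 329) = 162197. ✓
s = 11: P(11, 190) = 161785 and P(11, 191) = 163496; 162197 is not s-gonal.
s = 12: P(12, 180) = 161280 and P(12, 181) = 163081; 162197 is not s-gonal.
Hits: s ∈ {5} → 1.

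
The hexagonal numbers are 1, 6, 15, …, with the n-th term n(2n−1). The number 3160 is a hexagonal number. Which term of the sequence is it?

Set n(2n−1) = 3160, giving 2n² − n − 3160 = 0.
The discriminant is 1 + 8·3160 = 25281, and √25281 = 159.
So n = (1 + 159) / 4 = 160/4 = 40.
Check: 40·(2·40 − 1) = 3160. ✓

40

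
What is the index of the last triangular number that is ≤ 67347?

Solve n(n+1)/2 ≤ 67347 for integer n.
n = 366 gives 67161 ≤ 67347, while n = 367 gives 67528 > 67347; so the answer is index 366.

366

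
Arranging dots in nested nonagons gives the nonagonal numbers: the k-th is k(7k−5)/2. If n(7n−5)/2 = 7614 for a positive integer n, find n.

Set n(7n−5)/2 = 7614, giving 7n² − 5n − 15228 = 0.
The discriminant is 25 + 56·7614 = 426409, and √426409 = 653.
So n = (5 + 653) / 14 = 658/14 = 47.

47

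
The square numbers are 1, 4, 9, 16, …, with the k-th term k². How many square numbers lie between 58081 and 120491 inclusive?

The n-th square number is n².
Smallest index with value ≥ 58081: n = 241 (giving 58081).
Largest index with value ≤ 120491: n = 347 (giving 120409).
Indices 241 through 347: 107 terms.

107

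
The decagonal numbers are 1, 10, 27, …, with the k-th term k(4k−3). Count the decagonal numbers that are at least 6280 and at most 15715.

The n-th decagonal number is n(4n−3).
Smallest index with value ≥ 6280: n = 40 (giving 6280).
Largest index with value ≤ 15715: n = 63 (giving 15687).
Indices 40 through 63: 24 terms.

24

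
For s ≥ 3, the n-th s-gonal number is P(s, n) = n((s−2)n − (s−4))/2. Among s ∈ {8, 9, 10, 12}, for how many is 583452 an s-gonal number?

1

s = 8: P(8, 441) = 582561 and P(8, 442) = 585208; 583452 is not s-gonal.
s = 9: P(9, 408) = 581604 and P(9, 409) = 584461; 583452 is not s-gonal.
s = 10: P(10, 382) = 582550 and P(10, 383) = 585607; 583452 is not s-gonal.
s = 12: P(12, 342) = 583452. ✓
Hits: s ∈ {12} → 1.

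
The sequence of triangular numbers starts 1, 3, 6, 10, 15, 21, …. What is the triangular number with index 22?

The 22nd triangular number is n(n+1)/2 with n = 22.
22·23/2 = 506/2 = 253.

253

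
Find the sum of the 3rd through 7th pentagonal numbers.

Σ i(3i−1)/2 = (3Σi² − Σi) / 2 over i = 3..7.
Σi = 28 − 3 = 25 and Σi² = 140 − 5 = 135.
(3·135 − 1·25) / 2 = 380/2 = 190.

190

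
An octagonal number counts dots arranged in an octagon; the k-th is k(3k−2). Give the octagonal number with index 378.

The 378th octagonal number is n(3n−2) with n = 378.
378·(3·378 − 2) = 378·1132 = 427896.

427896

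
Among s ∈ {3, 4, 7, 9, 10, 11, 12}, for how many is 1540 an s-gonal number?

s = 3: P(3, 55) = 1540. ✓
s = 4: P(4, 39) = 1521 and P(4, 40) = 1600; 1540 is not s-gonal.
s = 7: P(7, 25) = 1525 and P(7, 26) = 1651; 1540 is not s-gonal.
s = 9: P(9, 21) = 1491 and P(9, 22) = 1639; 1540 is not s-gonal.
s = 10: P(10, 20) = 1540. ✓
s = 11: P(11, 18) = 1395 and P(11, 19) = 1558; 1540 is not s-gonal.
s = 12: P(12, 17) = 1377 and P(12, 18) = 1548; 1540 is not s-gonal.
Hits: s ∈ {3, 10} → 2.

2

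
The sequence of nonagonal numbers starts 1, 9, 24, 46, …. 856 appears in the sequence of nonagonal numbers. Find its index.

Set n(7n−5)/2 = 856, giving 7n² − 5n − 1712 = 0.
The discriminant is 25 + 56·856 = 47961, and √47961 = 219.
So n = (5 + 219) / 14 = 224/14 = 16.

16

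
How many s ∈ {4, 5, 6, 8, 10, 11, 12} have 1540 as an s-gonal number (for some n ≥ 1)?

2

s = 4: P(4, 39) = 1521 and P(4, 40) = 1600; 1540 is not s-gonal.
s = 5: P(5, 32) = 1520 and P(5, 33) = 1617; 1540 is not s-gonal.
s = 6: P(6, 28) = 1540. ✓
s = 8: P(8, 22) = 1408 and P(8, 23) = 1541; 1540 is not s-gonal.
s = 10: P(10, 20) = 1540. ✓
s = 11: P(11, 18) = 1395 and P(11, 19) = 1558; 1540 is not s-gonal.
s = 12: P(12, 17) = 1377 and P(12, 18) = 1548; 1540 is not s-gonal.
Hits: s ∈ {6, 10} → 2.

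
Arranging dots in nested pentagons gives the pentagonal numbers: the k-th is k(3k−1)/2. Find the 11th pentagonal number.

176

The 11th pentagonal number is n(3n−1)/2 with n = 11.
11·(3·11 − 1)/2 = 11·32/2 = 11·16 = 176.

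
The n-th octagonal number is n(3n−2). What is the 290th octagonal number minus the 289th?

Consecutive octagonal numbers differ by 6n − 5: here 6·290 − 5 = 1735.

1735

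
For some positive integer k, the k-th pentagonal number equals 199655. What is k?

365

Set n(3n−1)/2 = 199655, giving 3n² − n − 399310 = 0.
The discriminant is 1 + 24·199655 = 4791721, and √4791721 = 2189.
So n = (1 + 2189) / 6 = 2190/6 = 365.
Check: 365·(3·365 − 1)/2 = 199655. ✓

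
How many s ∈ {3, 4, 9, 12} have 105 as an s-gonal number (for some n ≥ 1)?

s = 3: P(3, 14) = 105. ✓
s = 4: P(4, 10) = 100 and P(4, 11) = 121; 105 is not s-gonal.
s = 9: P(9, 5) = 75 and P(9, 6) = 111; 105 is not s-gonal.
s = 12: P(12, 5) = 105. ✓
Hits: s ∈ {3, 12} → 2.

2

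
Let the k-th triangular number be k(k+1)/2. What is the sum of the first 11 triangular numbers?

Σ i(i+1)/2 = (Σi² + Σi) / 2 over i = 1..11.
Σi = 66 and Σi² = 506.
(1·506 + 1·66) / 2 = 572/2 = 286.

286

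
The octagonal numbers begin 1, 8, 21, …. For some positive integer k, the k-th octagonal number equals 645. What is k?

Set n(3n−2) = 645, giving 3n² − 2n − 645 = 0.
So n = (2 + 88) / 6 = 90/6 = 15.
Check: 15·(3·15 − 2) = 645. ✓

15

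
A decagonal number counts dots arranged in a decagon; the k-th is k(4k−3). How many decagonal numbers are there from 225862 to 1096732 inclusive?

287

The n-th decagonal number is n(4n−3).
Smallest index with value ≥ 225862: n = 238 (giving 225862).
Largest index with value ≤ 1096732: n = 524 (giving 1096732).
Indices 238 through 524: 287 terms.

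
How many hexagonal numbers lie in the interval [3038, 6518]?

The n-th hexagonal number is n(2n−1).
Smallest index with value ≥ 3038: n = 40 (giving 3160).
Largest index with value ≤ 6518: n = 57 (giving 6441).
Indices 40 through 57: 18 terms.

18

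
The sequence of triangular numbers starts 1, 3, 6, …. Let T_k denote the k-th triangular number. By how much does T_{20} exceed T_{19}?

Consecutive triangular numbers differ by n: T_{20} − T_{19} = 20.

20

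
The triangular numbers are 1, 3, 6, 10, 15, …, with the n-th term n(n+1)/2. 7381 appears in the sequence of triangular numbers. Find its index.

Set n(n+1)/2 = 7381, giving n² + n − 14762 = 0.
The discriminant is 1 + 8·7381 = 59049, and √59049 = 243.
So n = (-1 + 243) / 2 = 242/2 = 121.

121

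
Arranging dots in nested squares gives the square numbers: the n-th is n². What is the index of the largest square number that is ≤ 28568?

Solve n² ≤ 28568 for integer n.
n = 169 gives 28561 ≤ 28568, while n = 170 gives 28900 > 28568; so the answer is index 169.

169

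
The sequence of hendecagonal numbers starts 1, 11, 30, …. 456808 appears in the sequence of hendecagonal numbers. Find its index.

Set n(9n−7)/2 = 456808, giving 9n² − 7n − 913616 = 0.
The discriminant is 49 + 72·456808 = 32890225, and √32890225 = 5735.
So n = (7 + 5735) / 18 = 5742/18 = 319.

319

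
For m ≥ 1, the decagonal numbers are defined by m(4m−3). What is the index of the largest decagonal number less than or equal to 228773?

239

Solve n(4n−3) ≤ 228773 for integer n.
n = 239 gives 227767 ≤ 228773, while n = 240 gives 229680 > 228773; so the answer is index 239.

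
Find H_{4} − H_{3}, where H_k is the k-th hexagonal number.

13

Consecutive hexagonal numbers differ by 4n − 3: here 4·4 − 3 = 13.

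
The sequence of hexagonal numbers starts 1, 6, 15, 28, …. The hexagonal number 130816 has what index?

256

Set n(2n−1) = 130816, giving 2n² − n − 130816 = 0.
The discriminant is 1 + 8·130816 = 1046529, and √1046529 = 1023.
So n = (1 + 1023) / 4 = 1024/4 = 256.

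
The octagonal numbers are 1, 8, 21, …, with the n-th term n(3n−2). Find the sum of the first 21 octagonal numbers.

9471

Σ i(3i−2) = 3Σi² − 2Σi over i = 1..21.
Σi = 231 and Σi² = 3311.
3·3311 − 2·231 = 9471.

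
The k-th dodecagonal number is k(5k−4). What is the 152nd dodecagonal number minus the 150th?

3012

152·(5·152 − 4) = 114912 and 150·(5·150 − 4) = 111900.
Difference: 114912 − 111900 = 3012.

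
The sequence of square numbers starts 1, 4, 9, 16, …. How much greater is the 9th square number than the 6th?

9² = 81 and 6² = 36.
Difference: 81 − 36 = 45.

45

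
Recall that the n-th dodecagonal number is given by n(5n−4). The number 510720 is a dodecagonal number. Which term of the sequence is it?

Set n(5n−4) = 510720, giving 5n² − 4n − 510720 = 0.
The discriminant is 16 + 20·510720 = 10214416, and √10214416 = 3196.
So n = (4 + 3196) / 10 = 3200/10 = 320.

320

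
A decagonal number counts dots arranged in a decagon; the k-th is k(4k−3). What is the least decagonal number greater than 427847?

Solve n(4n−3) > 427847 for integer n.
The largest n with value ≤ 427847 is 327 (since 426735 ≤ 427847 < 429352), so the first above is n = 328, value 429352.

429352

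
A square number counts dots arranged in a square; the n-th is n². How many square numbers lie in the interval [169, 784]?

16

The n-th square number is n².
Smallest index with value ≥ 169: n = 13 (giving 169).
Largest index with value ≤ 784: n = 28 (giving 784).
Indices 13 through 28: 16 terms.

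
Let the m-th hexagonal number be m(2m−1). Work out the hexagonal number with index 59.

6903

59·(2·59 − 1) = 59·117 = 6903.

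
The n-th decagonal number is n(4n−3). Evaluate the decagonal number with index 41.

6601

41·(4·41 − 3) = 41·161 = 6601.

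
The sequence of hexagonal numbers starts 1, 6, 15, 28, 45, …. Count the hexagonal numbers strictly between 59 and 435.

9

The n-th hexagonal number is n(2n−1).
Smallest index with value > 59: n = 6 (giving 66).
Largest index with value < 435: n = 14 (giving 378).
Indices 6 through 14: 9 terms.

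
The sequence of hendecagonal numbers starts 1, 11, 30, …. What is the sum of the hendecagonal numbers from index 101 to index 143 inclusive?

2891492

Σ i(9i−7)/2 = (9Σi² − 7Σi) / 2 over i = 101..143.
Σi = 10296 − 5050 = 5246 and Σi² = 984984 − 338350 = 646634.
(9·646634 − 7·5246) / 2 = 5782984/2 = 2891492.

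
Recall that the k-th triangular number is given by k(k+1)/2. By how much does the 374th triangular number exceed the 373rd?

374

Consecutive triangular numbers differ by n: T_{374} − T_{373} = 374.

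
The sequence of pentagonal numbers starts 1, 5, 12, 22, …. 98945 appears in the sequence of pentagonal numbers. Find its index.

257

Set n(3n−1)/2 = 98945, giving 3n² − n − 197890 = 0.
The discriminant is 1 + 24·98945 = 2374681, and √2374681 = 1541.
So n = (1 + 1541) / 6 = 1542/6 = 257.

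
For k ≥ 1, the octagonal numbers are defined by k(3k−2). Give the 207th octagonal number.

The 207th octagonal number is n(3n−2) with n = 207.
207·(3·207 − 2) = 207·619 = 128133.

128133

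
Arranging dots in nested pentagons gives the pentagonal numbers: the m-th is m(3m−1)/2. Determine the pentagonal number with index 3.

3·(3·3 − 1)/2 = 3·8/2 = 3·4 = 12.

12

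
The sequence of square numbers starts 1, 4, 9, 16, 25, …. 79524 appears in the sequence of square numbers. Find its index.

282

We need n² = 79524, so n = √79524 = 282.
Check: 282² = 79524. ✓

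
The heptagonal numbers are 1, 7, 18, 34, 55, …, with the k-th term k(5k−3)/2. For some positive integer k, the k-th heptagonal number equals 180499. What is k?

269

Set n(5n−3)/2 = 180499, giving 5n² − 3n − 360998 = 0.
The discriminant is 9 + 40·180499 = 7219969, and √7219969 = 2687.
So n = (3 + 2687) / 10 = 2690/10 = 269.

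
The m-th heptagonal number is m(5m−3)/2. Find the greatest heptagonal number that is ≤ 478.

Solve n(5n−3)/2 ≤ 478 for integer n.
n = 14 gives 469 ≤ 478, while n = 15 gives 540 > 478; so the answer is 469.

469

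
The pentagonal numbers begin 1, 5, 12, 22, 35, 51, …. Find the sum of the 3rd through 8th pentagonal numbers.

282

Σ i(3i−1)/2 = (3Σi² − Σi) / 2 over i = 3..8.
Σi = 36 − 3 = 33 and Σi² = 204 − 5 = 199.
(3·199 − 1·33) / 2 = 564/2 = 282.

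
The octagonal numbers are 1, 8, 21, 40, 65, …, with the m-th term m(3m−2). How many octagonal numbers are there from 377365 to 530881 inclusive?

The n-th octagonal number is n(3n−2).
Smallest index with value ≥ 377365: n = 355 (giving 377365).
Largest index with value ≤ 530881: n = 421 (giving 530881).
Indices 355 through 421: 67 terms.

67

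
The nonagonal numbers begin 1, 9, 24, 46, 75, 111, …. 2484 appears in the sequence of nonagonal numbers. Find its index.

Set n(7n−5)/2 = 2484, giving 7n² − 5n − 4968 = 0.
The discriminant is 25 + 56·2484 = 139129, and √139129 = 373.
So n = (5 + 373) / 14 = 378/14 = 27.
Check: 27·(7·27 − 5)/2 = 2484. ✓

27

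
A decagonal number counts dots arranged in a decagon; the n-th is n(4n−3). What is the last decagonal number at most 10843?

10660

Solve n(4n−3) ≤ 10843 for integer n.
n = 52 gives 10660 ≤ 10843, while n = 53 gives 11077 > 10843; so the answer is 10660.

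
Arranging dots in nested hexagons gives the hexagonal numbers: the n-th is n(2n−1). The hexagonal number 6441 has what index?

Set n(2n−1) = 6441, giving 2n² − n − 6441 = 0.
The discriminant is 1 + 8·6441 = 51529, and √51529 = 227.
So n = (1 + 227) / 4 = 228/4 = 57.

57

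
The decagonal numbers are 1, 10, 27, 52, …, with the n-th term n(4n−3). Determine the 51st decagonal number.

51·(4·51 − 3) = 51·201 = 10251.

10251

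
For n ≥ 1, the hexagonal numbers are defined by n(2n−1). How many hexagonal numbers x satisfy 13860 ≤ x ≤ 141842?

The n-th hexagonal number is n(2n−1).
Smallest index with value ≥ 13860: n = 84 (giving 14028).
Largest index with value ≤ 141842: n = 266 (giving 141246).
Indices 84 through 266: 183 terms.

183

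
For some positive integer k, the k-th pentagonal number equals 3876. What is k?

51

Set n(3n−1)/2 = 3876, giving 3n² − n − 7752 = 0.
The discriminant is 1 + 24·3876 = 93025, and √93025 = 305.
So n = (1 + 305) / 6 = 306/6 = 51.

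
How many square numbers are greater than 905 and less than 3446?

28

The n-th square number is n².
Smallest index with value > 905: n = 31 (giving 961).
Largest index with value < 3446: n = 58 (giving 3364).
Indices 31 through 58: 28 terms.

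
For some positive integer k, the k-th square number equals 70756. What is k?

266

We need n² = 70756, so n = √70756 = 266.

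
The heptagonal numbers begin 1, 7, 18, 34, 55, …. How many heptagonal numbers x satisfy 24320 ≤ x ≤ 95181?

97

The n-th heptagonal number is n(5n−3)/2.
Smallest index with value ≥ 24320: n = 99 (giving 24354).
Largest index with value ≤ 95181: n = 195 (giving 94770).
Indices 99 through 195: 97 terms.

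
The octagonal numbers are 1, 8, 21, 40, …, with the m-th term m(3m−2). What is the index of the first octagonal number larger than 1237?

Solve n(3n−2) > 1237 for integer n.
The largest n with value ≤ 1237 is 20 (since 1160 ≤ 1237 < 1281), so the first above is n = 21, value 1281.

21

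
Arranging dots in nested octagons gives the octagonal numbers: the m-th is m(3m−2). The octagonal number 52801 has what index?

133

Set n(3n−2) = 52801, giving 3n² − 2n − 52801 = 0.
The discriminant is 4 + 12·52801 = 633616, and √633616 = 796.
So n = (2 + 796) / 6 = 798/6 = 133.
Check: 133·(3·133 − 2) = 52801. ✓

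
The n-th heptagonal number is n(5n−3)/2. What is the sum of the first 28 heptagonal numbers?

18676

Σ i(5i−3)/2 = (5Σi² − 3Σi) / 2 over i = 1..28.
Σi = 406 and Σi² = 7714.
(5·7714 − 3·406) / 2 = 37352/2 = 18676.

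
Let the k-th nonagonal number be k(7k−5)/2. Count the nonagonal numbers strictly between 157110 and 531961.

178

The n-th nonagonal number is n(7n−5)/2.
Smallest index with value > 157110: n = 213 (giving 158259).
Largest index with value < 531961: n = 390 (giving 531375).
Indices 213 through 390: 178 terms.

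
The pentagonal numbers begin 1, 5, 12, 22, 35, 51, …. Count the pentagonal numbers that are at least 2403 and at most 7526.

The n-th pentagonal number is n(3n−1)/2.
Smallest index with value ≥ 2403: n = 41 (giving 2501).
Largest index with value ≤ 7526: n = 71 (giving 7526).
Indices 41 through 71: 31 terms.

31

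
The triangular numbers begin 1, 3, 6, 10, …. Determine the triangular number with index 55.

The 55th triangular number is n(n+1)/2 with n = 55.
55·56/2 = 3080/2 = 1540.

1540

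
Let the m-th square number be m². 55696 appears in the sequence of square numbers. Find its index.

We need n² = 55696, so n = √55696 = 236.

236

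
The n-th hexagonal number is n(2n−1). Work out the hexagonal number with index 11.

231

11·(2·11 − 1) = 11·21 = 231.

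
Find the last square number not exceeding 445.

Solve n² ≤ 445 for integer n.
n = 21 gives 441 ≤ 445, while n = 22 gives 484 > 445; so the answer is 441.

441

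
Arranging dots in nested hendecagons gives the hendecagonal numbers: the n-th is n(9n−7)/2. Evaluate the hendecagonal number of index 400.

718600

The 400th hendecagonal number is n(9n−7)/2 with n = 400.
400·(9·400 − 7)/2 = 400·3593/2 = 718600.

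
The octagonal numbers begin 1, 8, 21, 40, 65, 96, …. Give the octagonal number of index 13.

481

13·(3·13 − 2) = 13·37 = 481.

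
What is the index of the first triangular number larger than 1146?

Solve n(n+1)/2 > 1146 for integer n.
The largest n with value ≤ 1146 is 47 (since 1128 ≤ 1146 < 1176), so the first above is n = 48, value 1176.

48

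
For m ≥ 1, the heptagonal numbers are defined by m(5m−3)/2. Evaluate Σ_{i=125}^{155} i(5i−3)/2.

Σ i(5i−3)/2 = (5Σi² − 3Σi) / 2 over i = 125..155.
Σi = 12090 − 7750 = 4340 and Σi² = 1253330 − 643250 = 610080.
(5·610080 − 3·4340) / 2 = 3037380/2 = 1518690.

1518690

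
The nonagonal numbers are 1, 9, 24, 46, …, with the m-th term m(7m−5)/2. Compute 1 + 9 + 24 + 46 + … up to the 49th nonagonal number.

138425

Σ i(7i−5)/2 = (7Σi² − 5Σi) / 2 over i = 1..49.
Σi = 1225 and Σi² = 40425.
(7·40425 − 5·1225) / 2 = 276850/2 = 138425.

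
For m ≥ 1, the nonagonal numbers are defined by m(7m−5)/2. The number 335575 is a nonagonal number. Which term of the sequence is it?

Set n(7n−5)/2 = 335575, giving 7n² − 5n − 671150 = 0.
The discriminant is 25 + 56·335575 = 18792225, and √18792225 = 4335.
So n = (5 + 4335) / 14 = 4340/14 = 310.

310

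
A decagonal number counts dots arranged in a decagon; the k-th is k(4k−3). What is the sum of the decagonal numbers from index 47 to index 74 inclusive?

Σ i(4i−3) = 4Σi² − 3Σi over i = 47..74.
Σi = 2775 − 1081 = 1694 and Σi² = 137825 − 33511 = 104314.
4·104314 − 3·1694 = 412174.

412174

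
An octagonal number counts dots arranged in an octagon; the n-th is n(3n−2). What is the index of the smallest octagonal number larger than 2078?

Solve n(3n−2) > 2078 for integer n.
The largest n with value ≤ 2078 is 26 (since 1976 ≤ 2078 < 2133), so the first above is n = 27, value 2133.

27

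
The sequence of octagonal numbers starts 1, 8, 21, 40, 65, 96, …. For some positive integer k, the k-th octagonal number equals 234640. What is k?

Set n(3n−2) = 234640, giving 3n² − 2n − 234640 = 0.
The discriminant is 4 + 12·234640 = 2815684, and √2815684 = 1678.
So n = (2 + 1678) / 6 = 1680/6 = 280.

280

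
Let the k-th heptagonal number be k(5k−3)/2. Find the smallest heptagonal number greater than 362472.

Solve n(5n−3)/2 > 362472 for integer n.
The largest n with value ≤ 362472 is 381 (since 362331 ≤ 362472 < 364237), so the first above is n = 382, value 364237.

364237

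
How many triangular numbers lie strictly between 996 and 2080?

19

The n-th triangular number is n(n+1)/2.
Smallest index with value > 996: n = 45 (giving 1035).
Largest index with value < 2080: n = 63 (giving 2016).
Indices 45 through 63: 19 terms.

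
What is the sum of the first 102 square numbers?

Σ_{i=1}^{102} i² = 102·103·205/6 = 358955.

358955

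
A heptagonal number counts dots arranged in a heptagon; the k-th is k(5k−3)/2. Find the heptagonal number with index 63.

The 63rd heptagonal number is n(5n−3)/2 with n = 63.
63·(5·63 − 3)/2 = 63·312/2 = 63·156 = 9828.

9828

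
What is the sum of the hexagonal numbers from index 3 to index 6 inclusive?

154

Σ i(2i−1) = 2Σi² − Σi over i = 3..6.
Σi = 21 − 3 = 18 and Σi² = 91 − 5 = 86.
2·86 − 1·18 = 154.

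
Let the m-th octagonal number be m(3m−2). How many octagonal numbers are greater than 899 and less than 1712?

The n-th octagonal number is n(3n−2).
Smallest index with value > 899: n = 18 (giving 936).
Largest index with value < 1712: n = 24 (giving 1680).
Indices 18 through 24: 7 terms.

7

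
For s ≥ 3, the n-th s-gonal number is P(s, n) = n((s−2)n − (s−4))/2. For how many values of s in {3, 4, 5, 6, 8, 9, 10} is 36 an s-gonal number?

s = 3: P(3, 8) = 36. ✓
s = 4: P(4, 6) = 36. ✓
s = 5: P(5, 5) = 35 and P(5, 6) = 51; 36 is not s-gonal.
s = 6: P(6, 4) = 28 and P(6, 5) = 45; 36 is not s-gonal.
s = 8: P(8, 3) = 21 and P(8, 4) = 40; 36 is not s-gonal.
s = 9: P(9, 3) = 24 and P(9, 4) = 46; 36 is not s-gonal.
s = 10: P(10, 3) = 27 and P(10, 4) = 52; 36 is not s-gonal.
Hits: s ∈ {3, 4} → 2.

2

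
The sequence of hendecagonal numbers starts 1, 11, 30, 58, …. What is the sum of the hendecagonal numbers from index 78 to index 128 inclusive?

Σ i(9i−7)/2 = (9Σi² − 7Σi) / 2 over i = 78..128.
Σi = 8256 − 3003 = 5253 and Σi² = 707264 − 155155 = 552109.
(9·552109 − 7·5253) / 2 = 4932210/2 = 2466105.

2466105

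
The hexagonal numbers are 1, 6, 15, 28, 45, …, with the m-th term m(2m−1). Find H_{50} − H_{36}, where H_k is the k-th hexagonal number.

2394

50·(2·50 − 1) = 4950 and 36·(2·36 − 1) = 2556.
Difference: 4950 − 2556 = 2394.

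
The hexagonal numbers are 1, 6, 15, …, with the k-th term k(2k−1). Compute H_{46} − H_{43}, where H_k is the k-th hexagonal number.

531

46·(2·46 − 1) = 4186 and 43·(2·43 − 1) = 3655.
Difference: 4186 − 3655 = 531.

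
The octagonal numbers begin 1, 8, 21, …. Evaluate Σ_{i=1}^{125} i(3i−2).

1960875

Σ i(3i−2) = 3Σi² − 2Σi over i = 1..125.
Σi = 7875 and Σi² = 658875.
3·658875 − 2·7875 = 1960875.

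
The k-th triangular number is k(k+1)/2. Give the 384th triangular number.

73920

384·385/2 = 147840/2 = 73920.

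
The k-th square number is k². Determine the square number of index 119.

The 119th square number is n² with n = 119.
119² = 14161.

14161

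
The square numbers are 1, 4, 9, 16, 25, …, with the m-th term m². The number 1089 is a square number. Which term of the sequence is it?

33

We need n² = 1089, so n = √1089 = 33.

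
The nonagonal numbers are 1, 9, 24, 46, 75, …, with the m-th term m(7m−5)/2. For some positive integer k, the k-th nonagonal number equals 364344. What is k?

Set n(7n−5)/2 = 364344, giving 7n² − 5n − 728688 = 0.
So n = (5 + 4517) / 14 = 4522/14 = 323.

323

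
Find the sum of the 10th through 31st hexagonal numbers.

19811

Σ i(2i−1) = 2Σi² − Σi over i = 10..31.
Σi = 496 − 45 = 451 and Σi² = 10416 − 285 = 10131.
2·10131 − 1·451 = 19811.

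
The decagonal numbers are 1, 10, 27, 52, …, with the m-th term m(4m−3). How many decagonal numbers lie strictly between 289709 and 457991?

The n-th decagonal number is n(4n−3).
Smallest index with value > 289709: n = 270 (giving 290790).
Largest index with value < 457991: n = 338 (giving 455962).
Indices 270 through 338: 69 terms.

69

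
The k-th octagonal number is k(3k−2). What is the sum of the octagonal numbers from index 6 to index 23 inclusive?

12285

Σ i(3i−2) = 3Σi² − 2Σi over i = 6..23.
Σi = 276 − 15 = 261 and Σi² = 4324 − 55 = 4269.
3·4269 − 2·261 = 12285.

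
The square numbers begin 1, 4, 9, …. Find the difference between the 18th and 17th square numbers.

35

n² − (n−1)² = 2n − 1, so 18² − 17² = 2·18 − 1 = 35.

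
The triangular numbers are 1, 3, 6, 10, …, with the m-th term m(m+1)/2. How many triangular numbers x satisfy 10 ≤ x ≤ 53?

The n-th triangular number is n(n+1)/2.
Smallest index with value ≥ 10: n = 4 (giving 10).
Largest index with value ≤ 53: n = 9 (giving 45).
Indices 4 through 9: 6 terms.

6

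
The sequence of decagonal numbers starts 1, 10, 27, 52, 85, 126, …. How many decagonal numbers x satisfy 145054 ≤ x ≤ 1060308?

The n-th decagonal number is n(4n−3).
Smallest index with value ≥ 145054: n = 191 (giving 145351).
Largest index with value ≤ 1060308: n = 515 (giving 1059355).
Indices 191 through 515: 325 terms.

325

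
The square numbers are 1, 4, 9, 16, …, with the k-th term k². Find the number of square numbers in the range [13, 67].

The n-th square number is n².
Smallest index with value ≥ 13: n = 4 (giving 16).
Largest index with value ≤ 67: n = 8 (giving 64).
Indices 4 through 8: 5 terms.

5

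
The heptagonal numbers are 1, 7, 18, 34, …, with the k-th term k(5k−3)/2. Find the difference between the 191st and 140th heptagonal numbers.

191·(5·191 − 3)/2 = 90916 and 140·(5·140 − 3)/2 = 48790.
Difference: 90916 − 48790 = 42126.

42126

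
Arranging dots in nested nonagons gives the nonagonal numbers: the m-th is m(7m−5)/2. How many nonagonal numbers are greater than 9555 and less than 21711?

27

The n-th nonagonal number is n(7n−5)/2.
Smallest index with value > 9555: n = 53 (giving 9699).
Largest index with value < 21711: n = 79 (giving 21646).
Indices 53 through 79: 27 terms.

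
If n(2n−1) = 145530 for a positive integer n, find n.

Set n(2n−1) = 145530, giving 2n² − n − 145530 = 0.
The discriminant is 1 + 8·145530 = 1164241, and √1164241 = 1079.
So n = (1 + 1079) / 4 = 1080/4 = 270.

270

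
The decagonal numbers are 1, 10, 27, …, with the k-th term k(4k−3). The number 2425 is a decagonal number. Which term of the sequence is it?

Set n(4n−3) = 2425, giving 4n² − 3n − 2425 = 0.
The discriminant is 9 + 16·2425 = 38809, and √38809 = 197.
So n = (3 + 197) / 8 = 200/8 = 25.

25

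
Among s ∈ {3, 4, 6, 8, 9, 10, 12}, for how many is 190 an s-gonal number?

2

s = 3: P(3, 19) = 190. ✓
s = 4: P(4, 13) = 169 and P(4, 14) = 196; 190 is not s-gonal.
s = 6: P(6, 10) = 190. ✓
s = 8: P(8, 8) = 176 and P(8, 9) = 225; 190 is not s-gonal.
s = 9: P(9, 7) = 154 and P(9, 8) = 204; 190 is not s-gonal.
s = 10: P(10, 7) = 175 and P(10, 8) = 232; 190 is not s-gonal.
s = 12: P(12, 6) = 156 and P(12, 7) = 217; 190 is not s-gonal.
Hits: s ∈ {3, 6} → 2.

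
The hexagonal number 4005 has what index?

45

Set n(2n−1) = 4005, giving 2n² − n − 4005 = 0.
The discriminant is 1 + 8·4005 = 32041, and √32041 = 179.
So n = (1 + 179) / 4 = 180/4 = 45.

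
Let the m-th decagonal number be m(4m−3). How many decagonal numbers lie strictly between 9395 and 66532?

The n-th decagonal number is n(4n−3).
Smallest index with value > 9395: n = 49 (giving 9457).
Largest index with value < 66532: n = 129 (giving 66177).
Indices 49 through 129: 81 terms.

81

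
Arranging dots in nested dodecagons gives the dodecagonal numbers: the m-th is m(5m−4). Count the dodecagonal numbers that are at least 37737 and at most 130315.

The n-th dodecagonal number is n(5n−4).
Smallest index with value ≥ 37737: n = 88 (giving 38368).
Largest index with value ≤ 130315: n = 161 (giving 128961).
Indices 88 through 161: 74 terms.

74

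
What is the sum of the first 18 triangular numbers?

Σ i(i+1)/2 = (Σi² + Σi) / 2 over i = 1..18.
Σi = 171 and Σi² = 2109.
(1·2109 + 1·171) / 2 = 2280/2 = 1140.

1140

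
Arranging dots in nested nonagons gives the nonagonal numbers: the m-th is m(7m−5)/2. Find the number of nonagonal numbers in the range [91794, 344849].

152

The n-th nonagonal number is n(7n−5)/2.
Smallest index with value ≥ 91794: n = 163 (giving 92584).
Largest index with value ≤ 344849: n = 314 (giving 344301).
Indices 163 through 314: 152 terms.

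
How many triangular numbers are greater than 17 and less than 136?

10

The n-th triangular number is n(n+1)/2.
Smallest index with value > 17: n = 6 (giving 21).
Largest index with value < 136: n = 15 (giving 120).
Indices 6 through 15: 10 terms.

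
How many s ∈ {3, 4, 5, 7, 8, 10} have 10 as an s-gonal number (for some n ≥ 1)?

2

s = 3: P(3, 4) = 10. ✓
s = 4: P(4, 3) = 9 and P(4, 4) = 16; 10 is not s-gonal.
s = 5: P(5, 2) = 5 and P(5, 3) = 12; 10 is not s-gonal.
s = 7: P(7, 2) = 7 and P(7, 3) = 18; 10 is not s-gonal.
s = 8: P(8, 2) = 8 and P(8, 3) = 21; 10 is not s-gonal.
s = 10: P(10, 2) = 10. ✓
Hits: s ∈ {3, 10} → 2.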